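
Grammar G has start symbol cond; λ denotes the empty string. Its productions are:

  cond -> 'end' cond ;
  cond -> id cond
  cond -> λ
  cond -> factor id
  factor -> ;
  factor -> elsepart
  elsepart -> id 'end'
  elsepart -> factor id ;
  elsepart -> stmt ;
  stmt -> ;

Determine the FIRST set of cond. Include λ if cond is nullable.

cond -> 'end' cond ; contributes {'end'}.
cond -> id cond contributes {id}.
cond -> λ contributes λ.
From cond -> factor id: add FIRST(factor) = { ;, id }.
Union: FIRST(cond) = { 'end', ;, id, λ }.

{ 'end', ;, id, λ }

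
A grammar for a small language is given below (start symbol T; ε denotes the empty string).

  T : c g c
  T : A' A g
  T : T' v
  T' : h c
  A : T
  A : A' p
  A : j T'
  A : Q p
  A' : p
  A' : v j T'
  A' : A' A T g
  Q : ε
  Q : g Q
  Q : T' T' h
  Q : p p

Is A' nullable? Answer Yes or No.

No

Nullable nonterminals: Q.
No production of A' has an RHS whose symbols are all nullable, so A' is not nullable.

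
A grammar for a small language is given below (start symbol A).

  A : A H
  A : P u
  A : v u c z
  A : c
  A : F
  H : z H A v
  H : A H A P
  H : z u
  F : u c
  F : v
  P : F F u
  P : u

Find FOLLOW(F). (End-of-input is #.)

{ #, c, u, v, z }

In A : F: F is at the end, add FOLLOW(A) = { #, c, u, v, z }.
In P : F F u: add FIRST(F u) = { u, v }.
In P : F F u: add FIRST(u) = { u }.
Union: FOLLOW(F) = { #, c, u, v, z }.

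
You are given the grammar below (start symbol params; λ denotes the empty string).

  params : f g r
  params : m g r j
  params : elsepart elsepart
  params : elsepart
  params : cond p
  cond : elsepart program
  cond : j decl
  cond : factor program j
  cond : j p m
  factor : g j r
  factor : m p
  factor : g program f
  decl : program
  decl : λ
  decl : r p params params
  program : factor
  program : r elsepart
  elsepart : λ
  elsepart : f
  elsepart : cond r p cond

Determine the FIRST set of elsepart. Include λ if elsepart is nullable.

{ f, g, j, m, r, λ }

elsepart : λ contributes λ.
elsepart : f contributes {f}.
From elsepart : cond r p cond: add FIRST(cond) = { f, g, j, m, r }.
Union: FIRST(elsepart) = { f, g, j, m, r, λ }.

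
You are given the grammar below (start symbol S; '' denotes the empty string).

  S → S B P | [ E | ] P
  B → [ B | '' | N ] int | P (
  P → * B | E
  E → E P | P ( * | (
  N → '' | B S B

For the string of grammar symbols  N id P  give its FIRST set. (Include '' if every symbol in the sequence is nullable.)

Add FIRST(N)\{''} = { (, *, [, ] }; N is nullable, continue.
id is a terminal; add {id} and stop.

{ (, *, [, ], id }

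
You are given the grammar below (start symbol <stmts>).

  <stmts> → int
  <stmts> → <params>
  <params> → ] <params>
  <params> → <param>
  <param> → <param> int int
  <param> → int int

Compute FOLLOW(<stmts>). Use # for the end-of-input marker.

<stmts> is the start symbol, so # ∈ FOLLOW(<stmts>).
Union: FOLLOW(<stmts>) = { # }.

{ # }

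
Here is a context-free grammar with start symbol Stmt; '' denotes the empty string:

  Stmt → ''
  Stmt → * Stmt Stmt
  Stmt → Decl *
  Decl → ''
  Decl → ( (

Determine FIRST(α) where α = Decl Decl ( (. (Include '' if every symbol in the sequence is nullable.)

{ ( }

Add FIRST(Decl)\{''} = { ( }; Decl is nullable, continue.
Add FIRST(Decl)\{''} = { ( }; Decl is nullable, continue.
( is a terminal; add {(} and stop.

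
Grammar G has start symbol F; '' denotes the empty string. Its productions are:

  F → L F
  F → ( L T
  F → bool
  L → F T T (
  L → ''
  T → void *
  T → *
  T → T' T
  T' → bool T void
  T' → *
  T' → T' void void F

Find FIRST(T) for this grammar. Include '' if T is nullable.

T → void * contributes {void}.
T → * contributes {*}.
From T → T' T: add FIRST(T') = { *, bool }.
Union: FIRST(T) = { *, bool, void }.

{ *, bool, void }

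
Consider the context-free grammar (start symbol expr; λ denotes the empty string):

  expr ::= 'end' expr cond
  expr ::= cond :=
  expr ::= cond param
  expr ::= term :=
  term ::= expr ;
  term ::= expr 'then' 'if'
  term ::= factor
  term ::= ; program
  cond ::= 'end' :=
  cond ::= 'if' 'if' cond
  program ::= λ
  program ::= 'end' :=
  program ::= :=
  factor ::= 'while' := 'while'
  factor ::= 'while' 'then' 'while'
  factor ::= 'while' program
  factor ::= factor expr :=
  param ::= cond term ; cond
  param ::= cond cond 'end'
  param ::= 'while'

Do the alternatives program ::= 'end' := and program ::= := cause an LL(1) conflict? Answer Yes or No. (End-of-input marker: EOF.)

No

FIRST('end' :=) = { 'end' } and FIRST(:=) = { := }.
The FIRST sets are disjoint and neither alternative is nullable — no conflict.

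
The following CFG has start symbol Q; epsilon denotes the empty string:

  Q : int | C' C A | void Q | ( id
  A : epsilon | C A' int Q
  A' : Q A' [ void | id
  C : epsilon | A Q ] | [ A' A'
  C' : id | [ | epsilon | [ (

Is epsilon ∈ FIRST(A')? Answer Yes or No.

No

Nullable nonterminals: A, C, C', Q.
No production of A' has an RHS whose symbols are all nullable, so A' is not nullable.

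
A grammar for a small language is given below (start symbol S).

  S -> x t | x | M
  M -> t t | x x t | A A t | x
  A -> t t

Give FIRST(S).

{ t, x }

S -> x t contributes {x}.
S -> x contributes {x}.
From S -> M: add FIRST(M) = { t, x }.
Union: FIRST(S) = { t, x }.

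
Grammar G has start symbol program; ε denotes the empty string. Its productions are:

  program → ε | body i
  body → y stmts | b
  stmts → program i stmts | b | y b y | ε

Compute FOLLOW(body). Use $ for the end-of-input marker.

{ i }

In program → body i: add FIRST(i) = { i }.
Union: FOLLOW(body) = { i }.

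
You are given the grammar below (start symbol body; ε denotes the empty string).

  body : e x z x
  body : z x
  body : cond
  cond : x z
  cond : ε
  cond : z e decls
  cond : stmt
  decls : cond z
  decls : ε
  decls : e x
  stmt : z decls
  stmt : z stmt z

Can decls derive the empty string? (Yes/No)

Yes

decls has an ε-production, so decls ⇒ ε.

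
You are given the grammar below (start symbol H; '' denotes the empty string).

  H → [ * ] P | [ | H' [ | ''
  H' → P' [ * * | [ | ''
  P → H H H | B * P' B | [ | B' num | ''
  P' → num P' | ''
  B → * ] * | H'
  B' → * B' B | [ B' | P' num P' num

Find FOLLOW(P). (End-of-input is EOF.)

{ EOF, [, num }

In H → [ * ] P: P is at the end, add FOLLOW(H) = { EOF, [, num }.
Union: FOLLOW(P) = { EOF, [, num }.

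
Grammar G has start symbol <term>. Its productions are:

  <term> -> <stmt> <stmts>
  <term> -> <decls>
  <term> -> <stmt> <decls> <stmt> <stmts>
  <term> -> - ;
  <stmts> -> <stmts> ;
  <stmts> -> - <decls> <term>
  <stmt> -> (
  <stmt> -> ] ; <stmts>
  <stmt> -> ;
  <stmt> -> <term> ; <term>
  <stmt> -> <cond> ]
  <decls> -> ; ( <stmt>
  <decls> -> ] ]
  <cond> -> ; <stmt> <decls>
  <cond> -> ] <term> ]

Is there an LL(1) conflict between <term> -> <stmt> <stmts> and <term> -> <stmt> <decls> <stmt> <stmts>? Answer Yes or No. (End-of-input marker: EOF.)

Yes

FIRST(<stmt> <stmts>) = { (, -, ;, ] } and FIRST(<stmt> <decls> <stmt> <stmts>) = { (, -, ;, ] }.
Both contain (, so the two alternatives are not disjoint — LL(1) conflict.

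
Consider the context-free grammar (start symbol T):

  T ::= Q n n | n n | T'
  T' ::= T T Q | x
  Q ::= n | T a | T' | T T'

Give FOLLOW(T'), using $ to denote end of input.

In T ::= T': T' is at the end, add FOLLOW(T) = { $, a, n, x }.
In Q ::= T': T' is at the end, add FOLLOW(Q) = { $, a, n, x }.
In Q ::= T T': T' is at the end, add FOLLOW(Q) = { $, a, n, x }.
Union: FOLLOW(T') = { $, a, n, x }.

{ $, a, n, x }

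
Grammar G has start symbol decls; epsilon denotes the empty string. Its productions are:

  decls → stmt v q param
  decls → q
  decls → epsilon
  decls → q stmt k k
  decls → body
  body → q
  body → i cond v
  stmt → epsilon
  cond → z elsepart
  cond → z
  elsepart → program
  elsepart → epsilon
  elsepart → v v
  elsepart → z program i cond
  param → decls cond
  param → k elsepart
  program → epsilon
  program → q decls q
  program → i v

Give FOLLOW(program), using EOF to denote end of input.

In elsepart → program: program is at the end, add FOLLOW(elsepart) = { EOF, q, v, z }.
In elsepart → z program i cond: add FIRST(i cond) = { i }.
Union: FOLLOW(program) = { EOF, i, q, v, z }.

{ EOF, i, q, v, z }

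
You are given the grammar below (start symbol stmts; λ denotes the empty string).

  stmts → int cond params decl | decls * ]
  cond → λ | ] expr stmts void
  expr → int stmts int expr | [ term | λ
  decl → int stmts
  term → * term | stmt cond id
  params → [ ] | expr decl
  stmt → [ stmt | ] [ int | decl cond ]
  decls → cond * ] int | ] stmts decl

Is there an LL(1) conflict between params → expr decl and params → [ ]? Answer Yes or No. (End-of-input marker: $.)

Yes

FIRST(expr decl) = { [, int } and FIRST([ ]) = { [ }.
Both contain [, so the two alternatives are not disjoint — LL(1) conflict.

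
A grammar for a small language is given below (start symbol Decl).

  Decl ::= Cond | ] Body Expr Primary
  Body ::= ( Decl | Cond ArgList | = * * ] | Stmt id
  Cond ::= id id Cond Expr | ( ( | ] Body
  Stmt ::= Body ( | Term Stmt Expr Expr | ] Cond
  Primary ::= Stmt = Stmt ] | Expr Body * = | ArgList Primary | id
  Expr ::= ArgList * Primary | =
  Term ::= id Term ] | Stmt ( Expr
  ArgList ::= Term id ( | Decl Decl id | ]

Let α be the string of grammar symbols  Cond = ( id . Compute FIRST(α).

{ (, ], id }

Add FIRST(Cond) = { (, ], id }; Cond is not nullable, stop.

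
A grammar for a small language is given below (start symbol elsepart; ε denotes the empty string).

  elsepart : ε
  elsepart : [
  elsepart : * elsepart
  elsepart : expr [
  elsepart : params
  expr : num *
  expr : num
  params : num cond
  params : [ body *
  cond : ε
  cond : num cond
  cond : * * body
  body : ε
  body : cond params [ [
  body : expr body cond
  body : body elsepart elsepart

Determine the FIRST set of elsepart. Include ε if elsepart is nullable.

{ *, [, num, ε }

elsepart : ε contributes ε.
elsepart : [ contributes {[}.
elsepart : * elsepart contributes {*}.
From elsepart : expr [: add FIRST(expr) = { num }.
From elsepart : params: add FIRST(params) = { [, num }.
Union: FIRST(elsepart) = { *, [, num, ε }.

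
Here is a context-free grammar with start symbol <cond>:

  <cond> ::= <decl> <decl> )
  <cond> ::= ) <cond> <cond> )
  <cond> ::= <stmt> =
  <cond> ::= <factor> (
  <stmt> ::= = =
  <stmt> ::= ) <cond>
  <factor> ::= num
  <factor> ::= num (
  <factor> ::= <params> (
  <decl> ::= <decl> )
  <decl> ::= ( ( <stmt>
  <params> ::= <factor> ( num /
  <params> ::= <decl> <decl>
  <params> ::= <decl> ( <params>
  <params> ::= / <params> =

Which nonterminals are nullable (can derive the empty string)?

No nonterminal has an empty production or an RHS whose symbols are all nullable.

{ } (none)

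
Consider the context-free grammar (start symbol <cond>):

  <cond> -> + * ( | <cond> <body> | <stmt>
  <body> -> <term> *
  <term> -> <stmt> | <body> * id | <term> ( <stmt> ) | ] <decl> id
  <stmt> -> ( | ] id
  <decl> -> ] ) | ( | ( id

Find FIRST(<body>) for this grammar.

From <body> -> <term> *: add FIRST(<term>) = { (, ] }.
Union: FIRST(<body>) = { (, ] }.

{ (, ] }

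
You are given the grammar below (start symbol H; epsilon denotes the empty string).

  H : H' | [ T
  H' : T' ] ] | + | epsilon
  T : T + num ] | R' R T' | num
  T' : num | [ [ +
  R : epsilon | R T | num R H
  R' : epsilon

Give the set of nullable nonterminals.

Directly nullable (have an epsilon-production): H', R, R'.
H : H' with every symbol nullable, so H is nullable.
No other nonterminal has a production whose RHS symbols are all nullable.

{ H, H', R, R' }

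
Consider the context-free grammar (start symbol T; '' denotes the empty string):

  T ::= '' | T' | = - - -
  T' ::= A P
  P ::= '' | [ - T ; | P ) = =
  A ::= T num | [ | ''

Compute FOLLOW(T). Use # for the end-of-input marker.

T is the start symbol, so # ∈ FOLLOW(T).
In P ::= [ - T ;: add FIRST(;) = { ; }.
In A ::= T num: add FIRST(num) = { num }.
Union: FOLLOW(T) = { #, ;, num }.

{ #, ;, num }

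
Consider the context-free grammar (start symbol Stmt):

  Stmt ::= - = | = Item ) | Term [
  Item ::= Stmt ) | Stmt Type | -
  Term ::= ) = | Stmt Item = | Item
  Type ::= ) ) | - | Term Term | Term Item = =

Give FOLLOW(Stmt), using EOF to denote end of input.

Stmt is the start symbol, so EOF ∈ FOLLOW(Stmt).
In Item ::= Stmt ): add FIRST()) = { ) }.
In Item ::= Stmt Type: add FIRST(Type) = { ), -, = }.
In Term ::= Stmt Item =: add FIRST(Item =) = { ), -, = }.
Union: FOLLOW(Stmt) = { EOF, ), -, = }.

{ EOF, ), -, = }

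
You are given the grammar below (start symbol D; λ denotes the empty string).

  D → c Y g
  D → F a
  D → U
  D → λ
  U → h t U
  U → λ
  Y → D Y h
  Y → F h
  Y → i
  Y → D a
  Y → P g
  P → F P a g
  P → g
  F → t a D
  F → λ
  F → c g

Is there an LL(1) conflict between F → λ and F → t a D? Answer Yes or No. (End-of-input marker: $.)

FIRST(λ) = { λ } and FIRST(t a D) = { t }.
The first alternative is nullable and FOLLOW(F) = { a, c, g, h, t } shares t with FIRST of the second — conflict.

Yes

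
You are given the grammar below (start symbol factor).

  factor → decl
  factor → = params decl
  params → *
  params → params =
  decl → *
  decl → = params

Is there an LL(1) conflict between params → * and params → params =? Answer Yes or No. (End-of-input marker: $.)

FIRST(*) = { * } and FIRST(params =) = { * }.
Both contain *, so the two alternatives are not disjoint — LL(1) conflict.

Yes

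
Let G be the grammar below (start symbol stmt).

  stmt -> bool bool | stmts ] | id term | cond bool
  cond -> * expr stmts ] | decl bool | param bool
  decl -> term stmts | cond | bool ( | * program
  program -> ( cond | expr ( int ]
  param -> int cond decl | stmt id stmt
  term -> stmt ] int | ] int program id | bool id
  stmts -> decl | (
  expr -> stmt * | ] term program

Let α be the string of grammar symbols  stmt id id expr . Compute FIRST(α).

{ (, *, ], bool, id, int }

Add FIRST(stmt) = { (, *, ], bool, id, int }; stmt is not nullable, stop.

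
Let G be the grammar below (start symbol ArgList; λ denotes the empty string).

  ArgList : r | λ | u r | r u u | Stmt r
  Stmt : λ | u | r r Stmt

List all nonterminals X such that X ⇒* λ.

Directly nullable (have an λ-production): ArgList, Stmt.

{ ArgList, Stmt }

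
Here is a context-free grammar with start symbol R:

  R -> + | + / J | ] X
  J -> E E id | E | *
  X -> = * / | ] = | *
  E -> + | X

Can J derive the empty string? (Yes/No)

No nonterminal in this grammar is nullable.
No production of J has an RHS whose symbols are all nullable, so J is not nullable.

No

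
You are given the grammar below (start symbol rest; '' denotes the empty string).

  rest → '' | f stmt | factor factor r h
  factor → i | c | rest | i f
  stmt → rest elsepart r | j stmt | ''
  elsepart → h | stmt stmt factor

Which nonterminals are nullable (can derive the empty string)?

{ elsepart, factor, rest, stmt }

Directly nullable (have an ''-production): rest, stmt.
elsepart → stmt stmt factor with every symbol nullable, so elsepart is nullable.
factor → rest with every symbol nullable, so factor is nullable.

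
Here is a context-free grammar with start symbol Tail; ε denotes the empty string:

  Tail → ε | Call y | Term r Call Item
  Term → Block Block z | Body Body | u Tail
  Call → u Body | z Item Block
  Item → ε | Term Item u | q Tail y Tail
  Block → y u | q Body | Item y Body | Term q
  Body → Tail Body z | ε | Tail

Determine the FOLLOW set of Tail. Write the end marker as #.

{ #, q, r, u, y, z }

Tail is the start symbol, so # ∈ FOLLOW(Tail).
In Term → u Tail: Tail is at the end, add FOLLOW(Term) = { q, r, u, y, z }.
In Item → q Tail y Tail: add FIRST(y Tail) = { y }.
In Item → q Tail y Tail: Tail is at the end, add FOLLOW(Item) = { #, q, r, u, y, z }.
In Body → Tail Body z: add FIRST(Body z) = { q, r, u, y, z }.
In Body → Tail: Tail is at the end, add FOLLOW(Body) = { #, q, r, u, y, z }.
Union: FOLLOW(Tail) = { #, q, r, u, y, z }.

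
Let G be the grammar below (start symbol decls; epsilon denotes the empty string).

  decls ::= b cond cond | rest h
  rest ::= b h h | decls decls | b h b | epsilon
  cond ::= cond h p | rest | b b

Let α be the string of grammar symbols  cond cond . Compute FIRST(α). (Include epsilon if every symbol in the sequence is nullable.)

Add FIRST(cond)\{epsilon} = { b, h }; cond is nullable, continue.
Add FIRST(cond)\{epsilon} = { b, h }; cond is nullable, continue.
Every symbol is nullable, so include epsilon.

{ b, h, epsilon }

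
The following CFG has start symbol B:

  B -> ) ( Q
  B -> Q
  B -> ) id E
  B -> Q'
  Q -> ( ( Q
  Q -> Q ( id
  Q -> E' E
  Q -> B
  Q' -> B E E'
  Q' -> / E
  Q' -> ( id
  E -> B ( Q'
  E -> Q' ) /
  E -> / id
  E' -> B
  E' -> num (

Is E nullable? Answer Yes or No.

No nonterminal in this grammar is nullable.
No production of E has an RHS whose symbols are all nullable, so E is not nullable.

No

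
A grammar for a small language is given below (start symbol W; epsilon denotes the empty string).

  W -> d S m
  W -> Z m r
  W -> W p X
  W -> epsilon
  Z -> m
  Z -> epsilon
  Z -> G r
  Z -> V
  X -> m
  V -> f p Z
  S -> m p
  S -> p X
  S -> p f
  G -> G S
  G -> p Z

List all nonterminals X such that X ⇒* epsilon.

Directly nullable (have an epsilon-production): W, Z.
No other nonterminal has a production whose RHS symbols are all nullable.

{ W, Z }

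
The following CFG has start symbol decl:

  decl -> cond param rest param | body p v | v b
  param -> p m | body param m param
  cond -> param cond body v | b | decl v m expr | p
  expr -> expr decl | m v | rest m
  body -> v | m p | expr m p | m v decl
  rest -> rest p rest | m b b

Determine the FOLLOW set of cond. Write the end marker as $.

In decl -> cond param rest param: add FIRST(param rest param) = { m, p, v }.
In cond -> param cond body v: add FIRST(body v) = { m, v }.
Union: FOLLOW(cond) = { m, p, v }.

{ m, p, v }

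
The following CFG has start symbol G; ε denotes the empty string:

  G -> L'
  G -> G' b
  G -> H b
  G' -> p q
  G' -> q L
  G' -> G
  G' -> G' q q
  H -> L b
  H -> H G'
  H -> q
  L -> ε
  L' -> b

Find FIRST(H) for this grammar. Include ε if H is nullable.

{ b, q }

From H -> L b: L nullable, take FIRST(L) ∪ {b} = { b }.
From H -> H G': add FIRST(H) = { b, q }.
H -> q contributes {q}.
Union: FIRST(H) = { b, q }.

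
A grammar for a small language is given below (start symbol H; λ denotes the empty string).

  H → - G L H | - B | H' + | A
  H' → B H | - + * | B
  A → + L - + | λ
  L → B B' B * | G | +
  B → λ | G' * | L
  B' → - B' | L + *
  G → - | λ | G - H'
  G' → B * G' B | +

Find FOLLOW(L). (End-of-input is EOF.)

In H → - G L H: add FIRST(H)\{λ} = { *, +, - }.
  Since H is nullable, also add FOLLOW(H) = { EOF, *, +, - }.
In A → + L - +: add FIRST(- +) = { - }.
In B → L: L is at the end, add FOLLOW(B) = { EOF, *, +, - }.
In B' → L + *: add FIRST(+ *) = { + }.
Union: FOLLOW(L) = { EOF, *, +, - }.

{ EOF, *, +, - }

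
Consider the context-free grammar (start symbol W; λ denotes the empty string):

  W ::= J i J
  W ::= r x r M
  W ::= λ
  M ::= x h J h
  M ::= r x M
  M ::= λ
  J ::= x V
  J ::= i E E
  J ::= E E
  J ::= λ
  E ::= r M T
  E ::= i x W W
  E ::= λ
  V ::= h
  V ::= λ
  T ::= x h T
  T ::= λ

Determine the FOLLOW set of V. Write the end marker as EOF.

{ EOF, h, i, r, x }

In J ::= x V: V is at the end, add FOLLOW(J) = { EOF, h, i, r, x }.
Union: FOLLOW(V) = { EOF, h, i, r, x }.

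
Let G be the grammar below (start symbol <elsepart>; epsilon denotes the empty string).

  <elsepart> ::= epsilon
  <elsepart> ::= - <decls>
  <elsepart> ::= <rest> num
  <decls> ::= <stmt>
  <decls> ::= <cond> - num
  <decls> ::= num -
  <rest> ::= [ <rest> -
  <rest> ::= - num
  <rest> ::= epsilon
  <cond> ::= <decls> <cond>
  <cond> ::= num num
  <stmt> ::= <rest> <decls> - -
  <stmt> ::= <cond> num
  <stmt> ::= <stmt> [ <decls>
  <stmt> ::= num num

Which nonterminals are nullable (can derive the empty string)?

Directly nullable (have an epsilon-production): <elsepart>, <rest>.
No other nonterminal has a production whose RHS symbols are all nullable.

{ <elsepart>, <rest> }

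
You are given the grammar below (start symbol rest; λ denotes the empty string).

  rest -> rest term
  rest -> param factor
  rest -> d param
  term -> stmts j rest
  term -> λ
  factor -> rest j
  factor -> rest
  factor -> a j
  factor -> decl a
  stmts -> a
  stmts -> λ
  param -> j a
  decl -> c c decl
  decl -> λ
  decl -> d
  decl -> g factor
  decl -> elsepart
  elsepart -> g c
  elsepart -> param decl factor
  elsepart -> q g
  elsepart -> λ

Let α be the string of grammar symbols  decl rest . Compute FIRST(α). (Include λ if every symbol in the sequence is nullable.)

Add FIRST(decl)\{λ} = { c, d, g, j, q }; decl is nullable, continue.
Add FIRST(rest) = { d, j }; rest is not nullable, stop.

{ c, d, g, j, q }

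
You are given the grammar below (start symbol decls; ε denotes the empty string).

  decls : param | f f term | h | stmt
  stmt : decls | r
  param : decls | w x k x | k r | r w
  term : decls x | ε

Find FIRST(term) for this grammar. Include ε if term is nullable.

From term : decls x: add FIRST(decls) = { f, h, k, r, w }.
term : ε contributes ε.
Union: FIRST(term) = { f, h, k, r, w, ε }.

{ f, h, k, r, w, ε }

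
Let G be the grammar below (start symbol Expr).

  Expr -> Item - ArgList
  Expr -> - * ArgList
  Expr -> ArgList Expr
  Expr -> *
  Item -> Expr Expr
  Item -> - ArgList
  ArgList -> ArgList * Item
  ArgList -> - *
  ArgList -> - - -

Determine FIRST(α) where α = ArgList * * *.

{ - }

Add FIRST(ArgList) = { - }; ArgList is not nullable, stop.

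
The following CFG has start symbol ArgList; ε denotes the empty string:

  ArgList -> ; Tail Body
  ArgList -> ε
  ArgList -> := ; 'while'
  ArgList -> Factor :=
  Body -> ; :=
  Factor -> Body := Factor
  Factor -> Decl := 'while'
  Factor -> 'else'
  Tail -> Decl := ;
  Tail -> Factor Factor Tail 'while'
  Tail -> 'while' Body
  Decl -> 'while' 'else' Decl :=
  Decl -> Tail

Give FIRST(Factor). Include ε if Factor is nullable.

From Factor -> Body := Factor: add FIRST(Body) = { ; }.
From Factor -> Decl := 'while': add FIRST(Decl) = { 'else', 'while', ; }.
Factor -> 'else' contributes {'else'}.
Union: FIRST(Factor) = { 'else', 'while', ; }.

{ 'else', 'while', ; }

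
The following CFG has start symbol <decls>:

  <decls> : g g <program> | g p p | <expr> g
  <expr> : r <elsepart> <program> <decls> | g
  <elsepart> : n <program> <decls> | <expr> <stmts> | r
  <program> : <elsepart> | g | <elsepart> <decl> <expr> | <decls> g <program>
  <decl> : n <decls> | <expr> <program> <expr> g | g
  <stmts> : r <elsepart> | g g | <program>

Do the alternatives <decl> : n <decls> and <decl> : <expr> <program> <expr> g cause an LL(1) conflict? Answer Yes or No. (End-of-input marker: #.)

FIRST(n <decls>) = { n } and FIRST(<expr> <program> <expr> g) = { g, r }.
The FIRST sets are disjoint and neither alternative is nullable — no conflict.

No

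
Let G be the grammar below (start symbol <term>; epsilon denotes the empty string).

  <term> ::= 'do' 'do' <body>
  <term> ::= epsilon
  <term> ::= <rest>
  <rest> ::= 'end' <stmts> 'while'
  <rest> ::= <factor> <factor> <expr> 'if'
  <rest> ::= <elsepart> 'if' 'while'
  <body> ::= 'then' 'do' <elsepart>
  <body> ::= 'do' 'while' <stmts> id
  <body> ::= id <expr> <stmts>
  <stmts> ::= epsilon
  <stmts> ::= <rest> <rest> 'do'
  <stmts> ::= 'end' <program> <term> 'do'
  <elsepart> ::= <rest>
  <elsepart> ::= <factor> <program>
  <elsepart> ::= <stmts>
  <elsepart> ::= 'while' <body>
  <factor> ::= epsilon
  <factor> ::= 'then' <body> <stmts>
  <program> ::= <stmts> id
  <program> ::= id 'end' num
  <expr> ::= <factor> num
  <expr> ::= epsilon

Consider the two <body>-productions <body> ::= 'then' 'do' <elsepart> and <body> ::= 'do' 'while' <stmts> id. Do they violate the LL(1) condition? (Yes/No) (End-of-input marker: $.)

FIRST('then' 'do' <elsepart>) = { 'then' } and FIRST('do' 'while' <stmts> id) = { 'do' }.
The FIRST sets are disjoint and neither alternative is nullable — no conflict.

No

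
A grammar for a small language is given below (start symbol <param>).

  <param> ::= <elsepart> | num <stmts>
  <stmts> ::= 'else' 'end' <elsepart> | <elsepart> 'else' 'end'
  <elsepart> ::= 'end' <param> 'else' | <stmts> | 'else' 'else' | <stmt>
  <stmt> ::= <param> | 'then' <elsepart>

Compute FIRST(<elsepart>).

{ 'else', 'end', 'then', num }

<elsepart> ::= 'end' <param> 'else' contributes {'end'}.
From <elsepart> ::= <stmts>: add FIRST(<stmts>) = { 'else', 'end', 'then', num }.
<elsepart> ::= 'else' 'else' contributes {'else'}.
From <elsepart> ::= <stmt>: add FIRST(<stmt>) = { 'else', 'end', 'then', num }.
Union: FIRST(<elsepart>) = { 'else', 'end', 'then', num }.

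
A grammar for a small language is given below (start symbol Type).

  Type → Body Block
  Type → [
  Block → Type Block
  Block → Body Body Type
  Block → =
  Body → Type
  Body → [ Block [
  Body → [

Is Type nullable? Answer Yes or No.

No nonterminal in this grammar is nullable.
No production of Type has an RHS whose symbols are all nullable, so Type is not nullable.

No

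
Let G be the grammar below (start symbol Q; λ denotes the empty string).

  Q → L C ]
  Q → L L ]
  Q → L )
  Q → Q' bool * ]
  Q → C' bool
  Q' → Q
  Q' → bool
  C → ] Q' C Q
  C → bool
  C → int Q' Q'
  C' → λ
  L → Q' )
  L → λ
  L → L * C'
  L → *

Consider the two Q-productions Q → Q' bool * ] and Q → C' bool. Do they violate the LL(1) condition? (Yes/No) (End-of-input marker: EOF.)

Yes

FIRST(Q' bool * ]) = { ), *, ], bool, int } and FIRST(C' bool) = { bool }.
Both contain bool, so the two alternatives are not disjoint — LL(1) conflict.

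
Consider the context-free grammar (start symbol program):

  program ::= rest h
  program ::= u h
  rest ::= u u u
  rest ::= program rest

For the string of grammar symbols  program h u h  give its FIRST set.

{ u }

Add FIRST(program) = { u }; program is not nullable, stop.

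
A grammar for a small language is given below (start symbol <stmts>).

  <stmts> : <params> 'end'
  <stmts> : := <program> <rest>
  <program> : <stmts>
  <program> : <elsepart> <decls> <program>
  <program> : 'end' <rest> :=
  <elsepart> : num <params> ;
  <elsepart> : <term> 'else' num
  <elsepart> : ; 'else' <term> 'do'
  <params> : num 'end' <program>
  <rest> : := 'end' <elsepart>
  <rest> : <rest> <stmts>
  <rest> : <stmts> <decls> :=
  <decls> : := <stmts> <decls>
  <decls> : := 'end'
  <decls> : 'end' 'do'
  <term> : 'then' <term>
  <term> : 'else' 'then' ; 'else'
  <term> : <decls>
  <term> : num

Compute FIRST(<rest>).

{ :=, num }

<rest> : := 'end' <elsepart> contributes {:=}.
From <rest> : <rest> <stmts>: add FIRST(<rest>) = { :=, num }.
From <rest> : <stmts> <decls> :=: add FIRST(<stmts>) = { :=, num }.
Union: FIRST(<rest>) = { :=, num }.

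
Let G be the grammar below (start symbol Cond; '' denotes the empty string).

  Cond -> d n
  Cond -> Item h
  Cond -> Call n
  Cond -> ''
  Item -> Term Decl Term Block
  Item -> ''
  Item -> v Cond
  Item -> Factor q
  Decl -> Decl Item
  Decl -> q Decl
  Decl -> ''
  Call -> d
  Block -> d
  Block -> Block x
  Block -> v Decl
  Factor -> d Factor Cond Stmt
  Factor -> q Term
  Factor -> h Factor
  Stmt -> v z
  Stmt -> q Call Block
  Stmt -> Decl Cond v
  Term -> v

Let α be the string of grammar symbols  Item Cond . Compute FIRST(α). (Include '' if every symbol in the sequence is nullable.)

{ d, h, q, v, '' }

Add FIRST(Item)\{''} = { d, h, q, v }; Item is nullable, continue.
Add FIRST(Cond)\{''} = { d, h, q, v }; Cond is nullable, continue.
Every symbol is nullable, so include ''.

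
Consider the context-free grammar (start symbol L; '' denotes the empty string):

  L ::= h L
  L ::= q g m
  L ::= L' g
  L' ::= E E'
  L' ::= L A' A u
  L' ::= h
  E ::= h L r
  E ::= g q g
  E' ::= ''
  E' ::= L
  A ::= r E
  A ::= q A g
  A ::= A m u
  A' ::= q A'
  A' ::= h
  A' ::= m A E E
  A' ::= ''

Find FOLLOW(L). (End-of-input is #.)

{ #, g, h, m, q, r }

L is the start symbol, so # ∈ FOLLOW(L).
In L ::= h L: L is at the end, add FOLLOW(L) = { #, g, h, m, q, r }.
In L' ::= L A' A u: add FIRST(A' A u) = { h, m, q, r }.
In E ::= h L r: add FIRST(r) = { r }.
In E' ::= L: L is at the end, add FOLLOW(E') = { g }.
Union: FOLLOW(L) = { #, g, h, m, q, r }.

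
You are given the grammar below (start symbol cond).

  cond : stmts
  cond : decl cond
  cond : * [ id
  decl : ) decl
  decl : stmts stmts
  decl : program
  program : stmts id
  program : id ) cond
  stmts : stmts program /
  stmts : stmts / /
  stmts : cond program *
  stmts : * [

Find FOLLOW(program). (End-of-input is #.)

In decl : program: program is at the end, add FOLLOW(decl) = { ), *, id }.
In stmts : stmts program /: add FIRST(/) = { / }.
In stmts : cond program *: add FIRST(*) = { * }.
Union: FOLLOW(program) = { ), *, /, id }.

{ ), *, /, id }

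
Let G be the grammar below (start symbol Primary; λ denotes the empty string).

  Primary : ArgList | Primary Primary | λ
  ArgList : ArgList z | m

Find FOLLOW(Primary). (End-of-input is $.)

Primary is the start symbol, so $ ∈ FOLLOW(Primary).
In Primary : Primary Primary: add FIRST(Primary)\{λ} = { m }.
  Since Primary is nullable, also add FOLLOW(Primary) = { $, m }.
In Primary : Primary Primary: Primary is at the end, add FOLLOW(Primary) = { $, m }.
Union: FOLLOW(Primary) = { $, m }.

{ $, m }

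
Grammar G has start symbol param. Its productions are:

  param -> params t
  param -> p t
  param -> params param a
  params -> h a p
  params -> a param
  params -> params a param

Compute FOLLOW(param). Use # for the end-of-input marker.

{ #, a, h, p, t }

param is the start symbol, so # ∈ FOLLOW(param).
In param -> params param a: add FIRST(a) = { a }.
In params -> a param: param is at the end, add FOLLOW(params) = { a, h, p, t }.
In params -> params a param: param is at the end, add FOLLOW(params) = { a, h, p, t }.
Union: FOLLOW(param) = { #, a, h, p, t }.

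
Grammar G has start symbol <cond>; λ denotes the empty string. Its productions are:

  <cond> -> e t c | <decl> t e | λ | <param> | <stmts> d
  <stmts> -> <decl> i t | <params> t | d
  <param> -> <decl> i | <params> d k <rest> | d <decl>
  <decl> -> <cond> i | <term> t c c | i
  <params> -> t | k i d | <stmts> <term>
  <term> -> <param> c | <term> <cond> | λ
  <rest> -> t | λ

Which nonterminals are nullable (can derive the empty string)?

Directly nullable (have an λ-production): <cond>, <term>, <rest>.
No other nonterminal has a production whose RHS symbols are all nullable.

{ <cond>, <rest>, <term> }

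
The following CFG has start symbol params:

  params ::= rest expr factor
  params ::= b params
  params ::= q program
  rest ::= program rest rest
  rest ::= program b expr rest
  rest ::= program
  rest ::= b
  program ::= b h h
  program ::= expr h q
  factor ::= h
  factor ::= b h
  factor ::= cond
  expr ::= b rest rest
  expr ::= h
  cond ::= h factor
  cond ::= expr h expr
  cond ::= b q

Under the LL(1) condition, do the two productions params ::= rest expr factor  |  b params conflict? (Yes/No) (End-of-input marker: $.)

Yes

FIRST(rest expr factor) = { b, h } and FIRST(b params) = { b }.
Both contain b, so the two alternatives are not disjoint — LL(1) conflict.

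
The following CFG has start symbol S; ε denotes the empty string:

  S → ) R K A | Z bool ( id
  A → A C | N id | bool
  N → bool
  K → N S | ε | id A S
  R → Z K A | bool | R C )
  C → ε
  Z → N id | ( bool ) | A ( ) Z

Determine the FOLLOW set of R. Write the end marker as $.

{ ), bool, id }

In S → ) R K A: add FIRST(K A) = { bool, id }.
In R → R C ): add FIRST(C )) = { ) }.
Union: FOLLOW(R) = { ), bool, id }.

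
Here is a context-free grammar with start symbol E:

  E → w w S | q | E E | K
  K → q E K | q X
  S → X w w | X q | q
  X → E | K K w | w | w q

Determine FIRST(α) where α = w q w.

{ w }

w is a terminal; add {w} and stop.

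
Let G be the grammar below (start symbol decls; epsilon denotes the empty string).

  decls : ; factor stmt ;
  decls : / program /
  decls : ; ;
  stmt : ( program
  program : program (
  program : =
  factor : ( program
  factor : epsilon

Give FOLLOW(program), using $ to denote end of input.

In decls : / program /: add FIRST(/) = { / }.
In stmt : ( program: program is at the end, add FOLLOW(stmt) = { ; }.
In program : program (: add FIRST(() = { ( }.
In factor : ( program: program is at the end, add FOLLOW(factor) = { ( }.
Union: FOLLOW(program) = { (, /, ; }.

{ (, /, ; }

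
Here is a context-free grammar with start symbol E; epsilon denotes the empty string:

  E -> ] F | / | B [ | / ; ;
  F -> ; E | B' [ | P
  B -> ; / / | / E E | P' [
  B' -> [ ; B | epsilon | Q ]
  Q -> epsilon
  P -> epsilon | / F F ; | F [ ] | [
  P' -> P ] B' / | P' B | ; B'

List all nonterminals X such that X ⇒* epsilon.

{ B', F, P, Q }

Directly nullable (have an epsilon-production): B', Q, P.
F -> P with every symbol nullable, so F is nullable.
No other nonterminal has a production whose RHS symbols are all nullable.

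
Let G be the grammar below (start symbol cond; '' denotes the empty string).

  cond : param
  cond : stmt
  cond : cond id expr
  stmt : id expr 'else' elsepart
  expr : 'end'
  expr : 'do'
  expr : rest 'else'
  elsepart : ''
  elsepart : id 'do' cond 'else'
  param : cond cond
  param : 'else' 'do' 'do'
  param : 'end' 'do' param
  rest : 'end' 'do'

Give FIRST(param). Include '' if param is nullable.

From param : cond cond: add FIRST(cond) = { 'else', 'end', id }.
param : 'else' 'do' 'do' contributes {'else'}.
param : 'end' 'do' param contributes {'end'}.
Union: FIRST(param) = { 'else', 'end', id }.

{ 'else', 'end', id }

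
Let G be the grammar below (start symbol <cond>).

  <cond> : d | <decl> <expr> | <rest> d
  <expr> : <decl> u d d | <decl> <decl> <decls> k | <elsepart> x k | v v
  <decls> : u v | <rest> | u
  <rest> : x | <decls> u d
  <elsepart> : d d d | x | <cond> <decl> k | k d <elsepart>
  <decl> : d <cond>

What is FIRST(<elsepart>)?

<elsepart> : d d d contributes {d}.
<elsepart> : x contributes {x}.
From <elsepart> : <cond> <decl> k: add FIRST(<cond>) = { d, u, x }.
<elsepart> : k d <elsepart> contributes {k}.
Union: FIRST(<elsepart>) = { d, k, u, x }.

{ d, k, u, x }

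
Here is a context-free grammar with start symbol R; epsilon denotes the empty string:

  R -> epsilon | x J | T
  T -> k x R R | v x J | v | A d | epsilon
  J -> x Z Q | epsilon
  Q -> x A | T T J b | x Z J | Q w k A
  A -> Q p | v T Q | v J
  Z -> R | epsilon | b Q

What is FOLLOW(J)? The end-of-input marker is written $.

{ $, b, d, k, p, v, w, x }

In R -> x J: J is at the end, add FOLLOW(R) = { $, b, d, k, p, v, w, x }.
In T -> v x J: J is at the end, add FOLLOW(T) = { $, b, d, k, p, v, w, x }.
In Q -> T T J b: add FIRST(b) = { b }.
In Q -> x Z J: J is at the end, add FOLLOW(Q) = { $, b, d, k, p, v, w, x }.
In A -> v J: J is at the end, add FOLLOW(A) = { $, b, d, k, p, v, w, x }.
Union: FOLLOW(J) = { $, b, d, k, p, v, w, x }.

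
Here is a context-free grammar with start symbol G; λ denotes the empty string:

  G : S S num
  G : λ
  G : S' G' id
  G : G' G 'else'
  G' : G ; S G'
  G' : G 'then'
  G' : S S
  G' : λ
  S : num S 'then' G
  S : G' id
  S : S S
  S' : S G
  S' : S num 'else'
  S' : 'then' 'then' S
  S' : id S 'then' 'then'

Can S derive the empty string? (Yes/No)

No

Nullable nonterminals: G, G'.
No production of S has an RHS whose symbols are all nullable, so S is not nullable.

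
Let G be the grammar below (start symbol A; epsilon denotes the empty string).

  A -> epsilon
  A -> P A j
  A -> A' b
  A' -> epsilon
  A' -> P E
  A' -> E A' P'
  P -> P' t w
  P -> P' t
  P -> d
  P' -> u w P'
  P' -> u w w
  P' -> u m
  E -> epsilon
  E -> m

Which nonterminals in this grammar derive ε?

{ A, A', E }

Directly nullable (have an epsilon-production): A, A', E.
No other nonterminal has a production whose RHS symbols are all nullable.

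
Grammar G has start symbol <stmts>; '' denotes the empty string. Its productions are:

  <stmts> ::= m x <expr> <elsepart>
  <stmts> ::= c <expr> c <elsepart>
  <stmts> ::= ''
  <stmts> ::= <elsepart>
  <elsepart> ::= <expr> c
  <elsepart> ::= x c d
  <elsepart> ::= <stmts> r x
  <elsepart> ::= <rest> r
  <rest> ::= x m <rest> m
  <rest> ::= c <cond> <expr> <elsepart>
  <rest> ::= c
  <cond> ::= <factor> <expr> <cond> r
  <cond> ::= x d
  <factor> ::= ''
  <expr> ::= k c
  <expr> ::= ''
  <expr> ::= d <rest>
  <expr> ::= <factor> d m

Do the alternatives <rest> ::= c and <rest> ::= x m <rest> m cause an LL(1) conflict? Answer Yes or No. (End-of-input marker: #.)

FIRST(c) = { c } and FIRST(x m <rest> m) = { x }.
The FIRST sets are disjoint and neither alternative is nullable — no conflict.

No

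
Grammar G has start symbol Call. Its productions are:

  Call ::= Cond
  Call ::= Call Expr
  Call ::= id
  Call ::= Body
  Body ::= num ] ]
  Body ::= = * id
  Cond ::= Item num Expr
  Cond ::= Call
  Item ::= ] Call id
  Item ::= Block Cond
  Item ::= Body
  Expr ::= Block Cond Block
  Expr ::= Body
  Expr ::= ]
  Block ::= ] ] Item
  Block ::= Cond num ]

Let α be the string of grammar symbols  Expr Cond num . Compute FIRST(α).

{ =, ], id, num }

Add FIRST(Expr) = { =, ], id, num }; Expr is not nullable, stop.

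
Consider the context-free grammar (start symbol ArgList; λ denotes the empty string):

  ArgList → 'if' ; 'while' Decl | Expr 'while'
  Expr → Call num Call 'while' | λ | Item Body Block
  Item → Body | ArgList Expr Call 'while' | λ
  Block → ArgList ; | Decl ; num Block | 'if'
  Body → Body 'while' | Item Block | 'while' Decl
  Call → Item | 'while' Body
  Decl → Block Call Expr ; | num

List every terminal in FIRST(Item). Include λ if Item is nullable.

{ 'if', 'while', num, λ }

From Item → Body: add FIRST(Body) = { 'if', 'while', num }.
From Item → ArgList Expr Call 'while': add FIRST(ArgList) = { 'if', 'while', num }.
Item → λ contributes λ.
Union: FIRST(Item) = { 'if', 'while', num, λ }.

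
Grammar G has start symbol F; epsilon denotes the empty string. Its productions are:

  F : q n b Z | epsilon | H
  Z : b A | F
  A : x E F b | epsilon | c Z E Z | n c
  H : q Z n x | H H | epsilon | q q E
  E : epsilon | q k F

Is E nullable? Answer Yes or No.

E has an epsilon-production, so E ⇒ epsilon.

Yes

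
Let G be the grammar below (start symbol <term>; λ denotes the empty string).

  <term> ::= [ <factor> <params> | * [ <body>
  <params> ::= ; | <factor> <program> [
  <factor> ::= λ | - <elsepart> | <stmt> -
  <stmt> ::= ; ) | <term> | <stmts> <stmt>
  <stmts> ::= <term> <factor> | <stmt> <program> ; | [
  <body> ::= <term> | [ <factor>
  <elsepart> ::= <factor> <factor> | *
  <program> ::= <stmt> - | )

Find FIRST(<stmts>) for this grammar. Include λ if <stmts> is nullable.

{ *, ;, [ }

From <stmts> ::= <term> <factor>: add FIRST(<term>) = { *, [ }.
From <stmts> ::= <stmt> <program> ;: add FIRST(<stmt>) = { *, ;, [ }.
<stmts> ::= [ contributes {[}.
Union: FIRST(<stmts>) = { *, ;, [ }.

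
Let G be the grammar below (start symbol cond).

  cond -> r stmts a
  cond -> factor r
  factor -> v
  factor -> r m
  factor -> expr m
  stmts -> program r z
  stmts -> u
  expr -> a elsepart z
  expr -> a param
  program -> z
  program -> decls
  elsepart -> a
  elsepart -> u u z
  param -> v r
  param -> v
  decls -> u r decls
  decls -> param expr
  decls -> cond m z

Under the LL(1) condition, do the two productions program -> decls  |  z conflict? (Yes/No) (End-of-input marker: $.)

FIRST(decls) = { a, r, u, v } and FIRST(z) = { z }.
The FIRST sets are disjoint and neither alternative is nullable — no conflict.

No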